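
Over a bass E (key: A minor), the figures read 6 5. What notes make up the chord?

The written figures 6 5 are shorthand for 6/5/3: the 3 is implied.
A third above E in this key is G.
A fifth above E in this key is B.
A sixth above E in this key is C.
Together with the bass E, this spells C major seventh in first inversion.

E, G, B, C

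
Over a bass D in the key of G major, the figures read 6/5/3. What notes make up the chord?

A third above D in this key is F#.
A fifth above D in this key is A.
A sixth above D in this key is B.
Together with the bass D, this spells B minor seventh in first inversion.

D, F#, A, B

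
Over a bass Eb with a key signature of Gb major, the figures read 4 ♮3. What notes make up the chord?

The written figures 4 ♮3 are shorthand for 6/4/3: the 6 is implied.
A third above Eb in this key is Gb, made natural (G) by the ♮ figure.
A fourth above Eb in this key is Ab.
A sixth above Eb in this key is Cb.
Together with the bass Eb, this spells Ab minor-major seventh in second inversion.

Eb, G, Ab, Cb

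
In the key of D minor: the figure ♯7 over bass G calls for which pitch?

Counting 6 letter steps above G lands on F; in D minor, that letter is F.
The #7 figure raises it a semitone, giving F#.

F#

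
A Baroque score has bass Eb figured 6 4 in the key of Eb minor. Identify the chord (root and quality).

Ab minor

The figures 6 4 indicate a triad in second inversion.
In second inversion the root lies a fourth above the bass: a fourth above Eb in Eb minor is Ab.
The chord tones are Eb, Ab, Cb, giving Ab minor.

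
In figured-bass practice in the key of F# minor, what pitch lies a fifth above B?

Counting 4 letter steps above B lands on F; in F# minor, that letter is F#.

F#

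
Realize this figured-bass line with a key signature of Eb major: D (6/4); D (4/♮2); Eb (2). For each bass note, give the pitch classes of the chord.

D, G, Bb | D, E, G, Bb | Eb, F, Ab, C

D (6/4): D, G, Bb.
D (6/4/♮2): D, E, G, Bb.
Eb (6/4/2): Eb, F, Ab, C.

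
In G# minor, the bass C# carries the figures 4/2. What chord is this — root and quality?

D# minor seventh

The figures 4/2 indicate a seventh chord in third inversion.
In third inversion the root lies a second above the bass: a second above C# in G# minor is D#.
The chord tones are C#, D#, F#, A#, giving D# minor seventh.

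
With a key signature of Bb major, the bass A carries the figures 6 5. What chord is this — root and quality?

The figures 6 5 indicate a seventh chord in first inversion.
In first inversion the root lies a sixth above the bass: a sixth above A in Bb major is F.
The chord tones are A, C, Eb, F, giving F dominant seventh.

F dominant seventh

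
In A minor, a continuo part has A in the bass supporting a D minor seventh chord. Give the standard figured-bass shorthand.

4/3

A is the fifth of D minor seventh, so the chord is in second inversion.
A seventh chord in second inversion is figured 6/4/3, conventionally abbreviated 4/3.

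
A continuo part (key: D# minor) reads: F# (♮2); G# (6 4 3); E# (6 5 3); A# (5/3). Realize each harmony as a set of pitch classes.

F#, G, B, D# | G#, B, C#, E# | E#, G#, B, C# | A#, C#, E#

F# (6/4/♮2): F#, G, B, D#.
G# (6/4/3): G#, B, C#, E#.
E# (6/5/3): E#, G#, B, C#.
A# (5/3): A#, C#, E#.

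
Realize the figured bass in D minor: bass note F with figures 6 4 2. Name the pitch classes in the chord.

A second above F in this key is G.
A fourth above F in this key is Bb.
A sixth above F in this key is D.
Together with the bass F, this spells G minor seventh in third inversion.

F, G, Bb, D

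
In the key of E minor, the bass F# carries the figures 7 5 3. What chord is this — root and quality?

F# half-diminished seventh

The figures 7 5 3 indicate a seventh chord in root position.
In root position the bass is the root, so the root is F#.
The chord tones are F#, A, C, E, giving F# half-diminished seventh.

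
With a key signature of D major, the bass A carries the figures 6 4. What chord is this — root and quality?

D major

The figures 6 4 indicate a triad in second inversion.
In second inversion the root lies a fourth above the bass: a fourth above A in D major is D.
The chord tones are A, D, F#, giving D major.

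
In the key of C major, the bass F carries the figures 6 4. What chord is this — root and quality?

The figures 6 4 indicate a triad in second inversion.
In second inversion the root lies a fourth above the bass: a fourth above F in C major is B.
The chord tones are F, B, D, giving B diminished.

B diminished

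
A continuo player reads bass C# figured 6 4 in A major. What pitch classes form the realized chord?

C#, F#, A

A fourth above C# in this key is F#.
A sixth above C# in this key is A.
Together with the bass C#, this spells F# minor in second inversion.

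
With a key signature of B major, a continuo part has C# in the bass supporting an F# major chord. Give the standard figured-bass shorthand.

6/4

C# is the fifth of F# major, so the chord is in second inversion.
A triad in second inversion is figured 6/4, conventionally abbreviated 6/4.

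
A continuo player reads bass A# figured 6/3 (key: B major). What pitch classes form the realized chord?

A third above A# in this key is C#.
A sixth above A# in this key is F#.
Together with the bass A#, this spells F# major in first inversion.

A#, C#, F#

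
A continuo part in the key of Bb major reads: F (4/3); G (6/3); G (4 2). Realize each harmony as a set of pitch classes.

F, A, Bb, D | G, Bb, Eb | G, A, C, Eb

F (6/4/3): F, A, Bb, D.
G (6/3): G, Bb, Eb.
G (6/4/2): G, A, C, Eb.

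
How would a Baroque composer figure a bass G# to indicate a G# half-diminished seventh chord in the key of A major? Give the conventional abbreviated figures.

G# is the root of G# half-diminished seventh, so the chord is in root position.
A seventh chord in root position is figured 7/5/3, conventionally abbreviated 7.

7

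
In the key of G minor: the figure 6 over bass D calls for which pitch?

Bb

Counting 5 letter steps above D lands on B; in G minor, that letter is Bb.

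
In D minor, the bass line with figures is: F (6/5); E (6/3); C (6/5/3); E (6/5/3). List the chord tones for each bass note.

F, A, C, D | E, G, C | C, E, G, A | E, G, Bb, C

F (6/5/3): F, A, C, D.
E (6/3): E, G, C.
C (6/5/3): C, E, G, A.
E (6/5/3): E, G, Bb, C.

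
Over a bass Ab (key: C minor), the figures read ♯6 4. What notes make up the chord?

Ab, D, F#

A fourth above Ab in this key is D.
A sixth above Ab in this key is F, raised to F# by the sharp.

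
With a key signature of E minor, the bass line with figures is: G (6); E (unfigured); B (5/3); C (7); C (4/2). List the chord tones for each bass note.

G, B, E | E, G, B | B, D, F# | C, E, G, B | C, D, F#, A

G (6/3): G, B, E.
E (5/3): E, G, B.
B (5/3): B, D, F#.
C (7/5/3): C, E, G, B.
C (6/4/2): C, D, F#, A.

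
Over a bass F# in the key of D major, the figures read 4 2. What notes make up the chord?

F#, G, B, D

The written figures 4 2 are shorthand for 6/4/2: the 6 is implied.
A second above F# in this key is G.
A fourth above F# in this key is B.
A sixth above F# in this key is D.
Together with the bass F#, this spells G major seventh in third inversion.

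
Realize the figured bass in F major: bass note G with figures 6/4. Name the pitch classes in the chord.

G, C, E

A fourth above G in this key is C.
A sixth above G in this key is E.
Together with the bass G, this spells C major in second inversion.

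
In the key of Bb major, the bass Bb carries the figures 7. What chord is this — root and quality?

The figures 7 indicate a seventh chord in root position.
In root position the bass is the root, so the root is Bb.
The chord tones are Bb, D, F, A, giving Bb major seventh.

Bb major seventh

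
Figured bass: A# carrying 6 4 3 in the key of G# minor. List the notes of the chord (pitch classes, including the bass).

A third above A# in this key is C#.
A fourth above A# in this key is D#.
A sixth above A# in this key is F#.
Together with the bass A#, this spells D# minor seventh in second inversion.

A#, C#, D#, F#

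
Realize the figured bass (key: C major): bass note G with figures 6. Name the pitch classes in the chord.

G, B, E

The written figures 6 are shorthand for 6/3: the 3 is implied.
A third above G in this key is B.
A sixth above G in this key is E.
Together with the bass G, this spells E minor in first inversion.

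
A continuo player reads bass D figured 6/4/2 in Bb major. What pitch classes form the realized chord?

D, Eb, G, Bb

A second above D in this key is Eb.
A fourth above D in this key is G.
A sixth above D in this key is Bb.
Together with the bass D, this spells Eb major seventh in third inversion.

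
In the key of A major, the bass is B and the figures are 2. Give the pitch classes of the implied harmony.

B, C#, E, G#

The written figures 2 are shorthand for 6/4/2: the 6/4 are implied.
A second above B in this key is C#.
A fourth above B in this key is E.
A sixth above B in this key is G#.
Together with the bass B, this spells C# minor seventh in third inversion.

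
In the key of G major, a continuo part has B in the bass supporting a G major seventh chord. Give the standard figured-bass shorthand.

6/5

B is the third of G major seventh, so the chord is in first inversion.
A seventh chord in first inversion is figured 6/5/3, conventionally abbreviated 6/5.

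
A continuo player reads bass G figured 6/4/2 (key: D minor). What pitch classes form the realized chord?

G, A, C, E

A second above G in this key is A.
A fourth above G in this key is C.
A sixth above G in this key is E.
Together with the bass G, this spells A minor seventh in third inversion.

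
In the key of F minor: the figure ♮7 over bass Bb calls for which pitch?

Counting 6 letter steps above Bb lands on A; in F minor, that letter is Ab.
The ♮7 figure makes it natural, giving A.

A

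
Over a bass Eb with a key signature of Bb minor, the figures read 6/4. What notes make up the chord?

Eb, Ab, C

A fourth above Eb in this key is Ab.
A sixth above Eb in this key is C.
Together with the bass Eb, this spells Ab major in second inversion.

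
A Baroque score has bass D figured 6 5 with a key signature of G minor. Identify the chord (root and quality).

Bb major seventh

The figures 6 5 indicate a seventh chord in first inversion.
In first inversion the root lies a sixth above the bass: a sixth above D in G minor is Bb.
The chord tones are D, F, A, Bb, giving Bb major seventh.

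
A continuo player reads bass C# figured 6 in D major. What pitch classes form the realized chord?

C#, E, A

The written figures 6 are shorthand for 6/3: the 3 is implied.
A third above C# in this key is E.
A sixth above C# in this key is A.
Together with the bass C#, this spells A major in first inversion.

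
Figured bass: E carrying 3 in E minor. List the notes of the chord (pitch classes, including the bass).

E, G, B

The written figures 3 are shorthand for 5/3: the 5 is implied.
A third above E in this key is G.
A fifth above E in this key is B.
Together with the bass E, this spells E minor in root position.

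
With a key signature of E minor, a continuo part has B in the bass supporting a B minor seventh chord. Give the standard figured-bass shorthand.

B is the root of B minor seventh, so the chord is in root position.
A seventh chord in root position is figured 7/5/3, conventionally abbreviated 7.

7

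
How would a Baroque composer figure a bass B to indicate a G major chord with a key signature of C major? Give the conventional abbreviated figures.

6

B is the third of G major, so the chord is in first inversion.
A triad in first inversion is figured 6/3, conventionally abbreviated 6.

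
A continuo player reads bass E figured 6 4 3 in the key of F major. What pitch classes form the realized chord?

E, G, A, C

A third above E in this key is G.
A fourth above E in this key is A.
A sixth above E in this key is C.
Together with the bass E, this spells A minor seventh in second inversion.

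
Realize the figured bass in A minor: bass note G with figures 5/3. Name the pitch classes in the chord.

A third above G in this key is B.
A fifth above G in this key is D.
Together with the bass G, this spells G major in root position.

G, B, D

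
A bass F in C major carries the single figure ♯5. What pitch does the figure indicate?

Counting 4 letter steps above F lands on C; in C major, that letter is C.
The #5 figure raises it a semitone, giving C#.

C#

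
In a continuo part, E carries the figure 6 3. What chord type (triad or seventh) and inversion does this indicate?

triad, first inversion

Intervals of 6/3 above the bass form a triad; the bass is the third, so this is first inversion.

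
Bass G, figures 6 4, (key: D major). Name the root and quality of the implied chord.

C# diminished

The figures 6 4 indicate a triad in second inversion.
In second inversion the root lies a fourth above the bass: a fourth above G in D major is C#.
The chord tones are G, C#, E, giving C# diminished.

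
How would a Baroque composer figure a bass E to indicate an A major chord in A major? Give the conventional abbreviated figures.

6/4

E is the fifth of A major, so the chord is in second inversion.
A triad in second inversion is figured 6/4, conventionally abbreviated 6/4.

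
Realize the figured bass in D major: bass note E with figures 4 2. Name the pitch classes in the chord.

E, F#, A, C#

The written figures 4 2 are shorthand for 6/4/2: the 6 is implied.
A second above E in this key is F#.
A fourth above E in this key is A.
A sixth above E in this key is C#.
Together with the bass E, this spells F# minor seventh in third inversion.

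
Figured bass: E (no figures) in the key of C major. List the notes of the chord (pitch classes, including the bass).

E, G, B

An unfigured bass implies 5/3.
A third above E in this key is G.
A fifth above E in this key is B.
Together with the bass E, this spells E minor in root position.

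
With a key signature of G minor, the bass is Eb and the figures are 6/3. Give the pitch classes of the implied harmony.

Eb, G, C

A third above Eb in this key is G.
A sixth above Eb in this key is C.
Together with the bass Eb, this spells C minor in first inversion.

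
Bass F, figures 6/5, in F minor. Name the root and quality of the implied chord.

The figures 6/5 indicate a seventh chord in first inversion.
In first inversion the root lies a sixth above the bass: a sixth above F in F minor is Db.
The chord tones are F, Ab, C, Db, giving Db major seventh.

Db major seventh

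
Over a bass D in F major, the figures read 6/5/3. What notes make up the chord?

D, F, A, Bb

A third above D in this key is F.
A fifth above D in this key is A.
A sixth above D in this key is Bb.
Together with the bass D, this spells Bb major seventh in first inversion.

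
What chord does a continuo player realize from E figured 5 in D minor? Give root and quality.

The figures 5 indicate a triad in root position.
In root position the bass is the root, so the root is E.
The chord tones are E, G, Bb, giving E diminished.

E diminished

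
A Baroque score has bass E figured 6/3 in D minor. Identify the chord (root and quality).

The figures 6/3 indicate a triad in first inversion.
In first inversion the root lies a sixth above the bass: a sixth above E in D minor is C.
The chord tones are E, G, C, giving C major.

C major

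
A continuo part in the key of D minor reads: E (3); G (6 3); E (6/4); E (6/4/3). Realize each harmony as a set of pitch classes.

E (5/3): E, G, Bb.
G (6/3): G, Bb, E.
E (6/4): E, A, C.
E (6/4/3): E, G, A, C.

E, G, Bb | G, Bb, E | E, A, C | E, G, A, C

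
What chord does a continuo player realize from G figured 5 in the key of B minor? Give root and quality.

G major

The figures 5 indicate a triad in root position.
In root position the bass is the root, so the root is G.
The chord tones are G, B, D, giving G major.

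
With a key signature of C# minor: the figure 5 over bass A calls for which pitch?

E

Counting 4 letter steps above A lands on E; in C# minor, that letter is E.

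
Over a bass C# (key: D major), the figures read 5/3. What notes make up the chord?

A third above C# in this key is E.
A fifth above C# in this key is G.
Together with the bass C#, this spells C# diminished in root position.

C#, E, G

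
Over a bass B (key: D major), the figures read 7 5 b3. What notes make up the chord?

B, Db, F#, A

A third above B in this key is D, lowered to Db by the flat.
A fifth above B in this key is F#.
A seventh above B in this key is A.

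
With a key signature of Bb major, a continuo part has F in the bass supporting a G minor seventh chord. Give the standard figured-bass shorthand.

4/2

F is the seventh of G minor seventh, so the chord is in third inversion.
A seventh chord in third inversion is figured 6/4/2, conventionally abbreviated 4/2.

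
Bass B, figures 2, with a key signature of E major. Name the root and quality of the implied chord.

The figures 2 indicate a seventh chord in third inversion.
In third inversion the root lies a second above the bass: a second above B in E major is C#.
The chord tones are B, C#, E, G#, giving C# minor seventh.

C# minor seventh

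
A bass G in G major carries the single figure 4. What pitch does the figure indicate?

Counting 3 letter steps above G lands on C; in G major, that letter is C.

C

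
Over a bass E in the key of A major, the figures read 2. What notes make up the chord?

E, F#, A, C#

The written figures 2 are shorthand for 6/4/2: the 6/4 are implied.
A second above E in this key is F#.
A fourth above E in this key is A.
A sixth above E in this key is C#.
Together with the bass E, this spells F# minor seventh in third inversion.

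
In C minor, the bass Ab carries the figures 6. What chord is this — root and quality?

F minor

The figures 6 indicate a triad in first inversion.
In first inversion the root lies a sixth above the bass: a sixth above Ab in C minor is F.
The chord tones are Ab, C, F, giving F minor.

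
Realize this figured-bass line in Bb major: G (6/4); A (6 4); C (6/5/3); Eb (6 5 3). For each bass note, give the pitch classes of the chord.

G (6/4): G, C, Eb.
A (6/4): A, D, F.
C (6/5/3): C, Eb, G, A.
Eb (6/5/3): Eb, G, Bb, C.

G, C, Eb | A, D, F | C, Eb, G, A | Eb, G, Bb, C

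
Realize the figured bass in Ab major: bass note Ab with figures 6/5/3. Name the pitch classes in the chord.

A third above Ab in this key is C.
A fifth above Ab in this key is Eb.
A sixth above Ab in this key is F.
Together with the bass Ab, this spells F minor seventh in first inversion.

Ab, C, Eb, F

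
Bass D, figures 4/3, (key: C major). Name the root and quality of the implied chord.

G dominant seventh

The figures 4/3 indicate a seventh chord in second inversion.
In second inversion the root lies a fourth above the bass: a fourth above D in C major is G.
The chord tones are D, F, G, B, giving G dominant seventh.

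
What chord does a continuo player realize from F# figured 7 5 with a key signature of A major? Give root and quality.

The figures 7 5 indicate a seventh chord in root position.
In root position the bass is the root, so the root is F#.
The chord tones are F#, A, C#, E, giving F# minor seventh.

F# minor seventh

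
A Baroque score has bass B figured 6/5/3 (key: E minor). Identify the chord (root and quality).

The figures 6/5/3 indicate a seventh chord in first inversion.
In first inversion the root lies a sixth above the bass: a sixth above B in E minor is G.
The chord tones are B, D, F#, G, giving G major seventh.

G major seventh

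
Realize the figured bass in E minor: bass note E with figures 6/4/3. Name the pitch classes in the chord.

A third above E in this key is G.
A fourth above E in this key is A.
A sixth above E in this key is C.
Together with the bass E, this spells A minor seventh in second inversion.

E, G, A, C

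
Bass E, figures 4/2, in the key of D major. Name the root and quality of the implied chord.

F# minor seventh

The figures 4/2 indicate a seventh chord in third inversion.
In third inversion the root lies a second above the bass: a second above E in D major is F#.
The chord tones are E, F#, A, C#, giving F# minor seventh.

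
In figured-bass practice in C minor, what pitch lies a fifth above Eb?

Bb

Counting 4 letter steps above Eb lands on B; in C minor, that letter is Bb.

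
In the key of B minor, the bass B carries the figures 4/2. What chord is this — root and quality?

The figures 4/2 indicate a seventh chord in third inversion.
In third inversion the root lies a second above the bass: a second above B in B minor is C#.
The chord tones are B, C#, E, G, giving C# half-diminished seventh.

C# half-diminished seventh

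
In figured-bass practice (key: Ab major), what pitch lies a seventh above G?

Counting 6 letter steps above G lands on F; in Ab major, that letter is F.

F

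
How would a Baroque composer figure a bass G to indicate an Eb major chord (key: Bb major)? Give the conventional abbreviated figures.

6

G is the third of Eb major, so the chord is in first inversion.
A triad in first inversion is figured 6/3, conventionally abbreviated 6.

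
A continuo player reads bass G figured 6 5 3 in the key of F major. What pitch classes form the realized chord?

A third above G in this key is Bb.
A fifth above G in this key is D.
A sixth above G in this key is E.
Together with the bass G, this spells E half-diminished seventh in first inversion.

G, Bb, D, E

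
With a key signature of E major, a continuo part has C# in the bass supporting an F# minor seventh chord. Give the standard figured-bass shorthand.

C# is the fifth of F# minor seventh, so the chord is in second inversion.
A seventh chord in second inversion is figured 6/4/3, conventionally abbreviated 4/3.

4/3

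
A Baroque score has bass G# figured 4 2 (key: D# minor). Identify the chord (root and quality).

The figures 4 2 indicate a seventh chord in third inversion.
In third inversion the root lies a second above the bass: a second above G# in D# minor is A#.
The chord tones are G#, A#, C#, E#, giving A# minor seventh.

A# minor seventh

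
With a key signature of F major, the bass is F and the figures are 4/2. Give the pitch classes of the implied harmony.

The written figures 4/2 are shorthand for 6/4/2: the 6 is implied.
A second above F in this key is G.
A fourth above F in this key is Bb.
A sixth above F in this key is D.
Together with the bass F, this spells G minor seventh in third inversion.

F, G, Bb, D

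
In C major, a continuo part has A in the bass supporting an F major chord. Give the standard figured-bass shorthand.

6

A is the third of F major, so the chord is in first inversion.
A triad in first inversion is figured 6/3, conventionally abbreviated 6.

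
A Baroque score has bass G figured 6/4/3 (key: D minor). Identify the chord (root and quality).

C dominant seventh

The figures 6/4/3 indicate a seventh chord in second inversion.
In second inversion the root lies a fourth above the bass: a fourth above G in D minor is C.
The chord tones are G, Bb, C, E, giving C dominant seventh.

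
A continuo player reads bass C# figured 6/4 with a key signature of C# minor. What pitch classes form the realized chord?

C#, F#, A

A fourth above C# in this key is F#.
A sixth above C# in this key is A.
Together with the bass C#, this spells F# minor in second inversion.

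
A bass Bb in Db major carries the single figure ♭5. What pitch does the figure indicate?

Counting 4 letter steps above Bb lands on F; in Db major, that letter is F.
The b5 figure lowers it a semitone, giving Fb.

Fb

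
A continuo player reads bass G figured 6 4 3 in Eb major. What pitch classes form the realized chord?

A third above G in this key is Bb.
A fourth above G in this key is C.
A sixth above G in this key is Eb.
Together with the bass G, this spells C minor seventh in second inversion.

G, Bb, C, Eb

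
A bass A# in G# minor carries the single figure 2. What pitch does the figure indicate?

B

Counting 1 letter step above A# lands on B; in G# minor, that letter is B.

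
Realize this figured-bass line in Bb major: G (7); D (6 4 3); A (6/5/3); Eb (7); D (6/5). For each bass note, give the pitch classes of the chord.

G (7/5/3): G, Bb, D, F.
D (6/4/3): D, F, G, Bb.
A (6/5/3): A, C, Eb, F.
Eb (7/5/3): Eb, G, Bb, D.
D (6/5/3): D, F, A, Bb.

G, Bb, D, F | D, F, G, Bb | A, C, Eb, F | Eb, G, Bb, D | D, F, A, Bb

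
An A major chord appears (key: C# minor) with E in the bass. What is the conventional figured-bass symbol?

E is the fifth of A major, so the chord is in second inversion.
A triad in second inversion is figured 6/4, conventionally abbreviated 6/4.

6/4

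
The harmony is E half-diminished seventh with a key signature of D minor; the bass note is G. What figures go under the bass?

G is the third of E half-diminished seventh, so the chord is in first inversion.
A seventh chord in first inversion is figured 6/5/3, conventionally abbreviated 6/5.

6/5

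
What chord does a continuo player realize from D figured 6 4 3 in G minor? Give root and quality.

G minor seventh

The figures 6 4 3 indicate a seventh chord in second inversion.
In second inversion the root lies a fourth above the bass: a fourth above D in G minor is G.
The chord tones are D, F, G, Bb, giving G minor seventh.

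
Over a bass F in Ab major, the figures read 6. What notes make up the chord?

F, Ab, Db

The written figures 6 are shorthand for 6/3: the 3 is implied.
A third above F in this key is Ab.
A sixth above F in this key is Db.
Together with the bass F, this spells Db major in first inversion.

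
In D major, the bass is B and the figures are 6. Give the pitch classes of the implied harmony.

The written figures 6 are shorthand for 6/3: the 3 is implied.
A third above B in this key is D.
A sixth above B in this key is G.
Together with the bass B, this spells G major in first inversion.

B, D, G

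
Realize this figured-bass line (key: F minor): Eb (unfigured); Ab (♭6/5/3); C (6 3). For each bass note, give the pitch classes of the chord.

Eb, G, Bb | Ab, C, Eb, Fb | C, Eb, Ab

Eb (5/3): Eb, G, Bb.
Ab (b6/5/3): Ab, C, Eb, Fb.
C (6/3): C, Eb, Ab.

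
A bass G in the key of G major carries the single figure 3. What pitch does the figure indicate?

Counting 2 letter steps above G lands on B; in G major, that letter is B.

B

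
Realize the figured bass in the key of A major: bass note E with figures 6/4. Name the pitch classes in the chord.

E, A, C#

A fourth above E in this key is A.
A sixth above E in this key is C#.
Together with the bass E, this spells A major in second inversion.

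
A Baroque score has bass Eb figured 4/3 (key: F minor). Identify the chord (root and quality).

Ab major seventh

The figures 4/3 indicate a seventh chord in second inversion.
In second inversion the root lies a fourth above the bass: a fourth above Eb in F minor is Ab.
The chord tones are Eb, G, Ab, C, giving Ab major seventh.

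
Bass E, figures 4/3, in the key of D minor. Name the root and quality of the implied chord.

The figures 4/3 indicate a seventh chord in second inversion.
In second inversion the root lies a fourth above the bass: a fourth above E in D minor is A.
The chord tones are E, G, A, C, giving A minor seventh.

A minor seventh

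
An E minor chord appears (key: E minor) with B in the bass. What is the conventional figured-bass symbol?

B is the fifth of E minor, so the chord is in second inversion.
A triad in second inversion is figured 6/4, conventionally abbreviated 6/4.

6/4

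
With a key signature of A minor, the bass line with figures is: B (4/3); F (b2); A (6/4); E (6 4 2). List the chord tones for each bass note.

B, D, E, G | F, Gb, B, D | A, D, F | E, F, A, C

B (6/4/3): B, D, E, G.
F (6/4/b2): F, Gb, B, D.
A (6/4): A, D, F.
E (6/4/2): E, F, A, C.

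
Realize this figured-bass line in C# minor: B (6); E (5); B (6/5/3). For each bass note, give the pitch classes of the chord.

B, D#, G# | E, G#, B | B, D#, F#, G#

B (6/3): B, D#, G#.
E (5/3): E, G#, B.
B (6/5/3): B, D#, F#, G#.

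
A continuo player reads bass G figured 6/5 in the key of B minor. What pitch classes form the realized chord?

G, B, D, E

The written figures 6/5 are shorthand for 6/5/3: the 3 is implied.
A third above G in this key is B.
A fifth above G in this key is D.
A sixth above G in this key is E.
Together with the bass G, this spells E minor seventh in first inversion.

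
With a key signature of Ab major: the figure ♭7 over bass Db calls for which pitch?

Cb

Counting 6 letter steps above Db lands on C; in Ab major, that letter is C.
The b7 figure lowers it a semitone, giving Cb.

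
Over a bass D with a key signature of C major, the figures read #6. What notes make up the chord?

D, F, B#

The written figures #6 are shorthand for 6/3: the 3 is implied.
A third above D in this key is F.
A sixth above D in this key is B, raised to B# by the sharp.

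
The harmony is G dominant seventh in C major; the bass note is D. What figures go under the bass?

4/3

D is the fifth of G dominant seventh, so the chord is in second inversion.
A seventh chord in second inversion is figured 6/4/3, conventionally abbreviated 4/3.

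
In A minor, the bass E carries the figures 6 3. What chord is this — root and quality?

The figures 6 3 indicate a triad in first inversion.
In first inversion the root lies a sixth above the bass: a sixth above E in A minor is C.
The chord tones are E, G, C, giving C major.

C major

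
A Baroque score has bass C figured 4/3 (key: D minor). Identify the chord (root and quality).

The figures 4/3 indicate a seventh chord in second inversion.
In second inversion the root lies a fourth above the bass: a fourth above C in D minor is F.
The chord tones are C, E, F, A, giving F major seventh.

F major seventh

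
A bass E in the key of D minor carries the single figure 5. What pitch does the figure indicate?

Counting 4 letter steps above E lands on B; in D minor, that letter is Bb.

Bb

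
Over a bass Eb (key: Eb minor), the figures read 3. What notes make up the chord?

The written figures 3 are shorthand for 5/3: the 5 is implied.
A third above Eb in this key is Gb.
A fifth above Eb in this key is Bb.
Together with the bass Eb, this spells Eb minor in root position.

Eb, Gb, Bb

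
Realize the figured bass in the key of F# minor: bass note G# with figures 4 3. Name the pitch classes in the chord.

G#, B, C#, E

The written figures 4 3 are shorthand for 6/4/3: the 6 is implied.
A third above G# in this key is B.
A fourth above G# in this key is C#.
A sixth above G# in this key is E.
Together with the bass G#, this spells C# minor seventh in second inversion.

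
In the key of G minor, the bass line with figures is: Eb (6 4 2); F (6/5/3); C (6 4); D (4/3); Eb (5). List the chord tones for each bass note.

Eb (6/4/2): Eb, F, A, C.
F (6/5/3): F, A, C, D.
C (6/4): C, F, A.
D (6/4/3): D, F, G, Bb.
Eb (5/3): Eb, G, Bb.

Eb, F, A, C | F, A, C, D | C, F, A | D, F, G, Bb | Eb, G, Bb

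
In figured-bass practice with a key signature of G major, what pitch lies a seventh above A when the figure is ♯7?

G#

Counting 6 letter steps above A lands on G; in G major, that letter is G.
The #7 figure raises it a semitone, giving G#.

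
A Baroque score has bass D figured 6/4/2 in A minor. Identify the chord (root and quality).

E minor seventh

The figures 6/4/2 indicate a seventh chord in third inversion.
In third inversion the root lies a second above the bass: a second above D in A minor is E.
The chord tones are D, E, G, B, giving E minor seventh.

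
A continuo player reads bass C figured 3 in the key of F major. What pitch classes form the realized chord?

C, E, G

The written figures 3 are shorthand for 5/3: the 5 is implied.
A third above C in this key is E.
A fifth above C in this key is G.
Together with the bass C, this spells C major in root position.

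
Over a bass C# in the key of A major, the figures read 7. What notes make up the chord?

C#, E, G#, B

The written figures 7 are shorthand for 7/5/3: the 5/3 are implied.
A third above C# in this key is E.
A fifth above C# in this key is G#.
A seventh above C# in this key is B.
Together with the bass C#, this spells C# minor seventh in root position.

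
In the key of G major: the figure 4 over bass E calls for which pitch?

A

Counting 3 letter steps above E lands on A; in G major, that letter is A.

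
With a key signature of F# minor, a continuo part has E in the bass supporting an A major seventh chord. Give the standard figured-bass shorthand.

4/3

E is the fifth of A major seventh, so the chord is in second inversion.
A seventh chord in second inversion is figured 6/4/3, conventionally abbreviated 4/3.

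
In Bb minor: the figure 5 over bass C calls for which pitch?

Gb

Counting 4 letter steps above C lands on G; in Bb minor, that letter is Gb.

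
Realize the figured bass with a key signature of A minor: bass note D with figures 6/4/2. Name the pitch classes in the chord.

D, E, G, B

A second above D in this key is E.
A fourth above D in this key is G.
A sixth above D in this key is B.
Together with the bass D, this spells E minor seventh in third inversion.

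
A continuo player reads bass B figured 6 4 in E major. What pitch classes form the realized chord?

B, E, G#

A fourth above B in this key is E.
A sixth above B in this key is G#.
Together with the bass B, this spells E major in second inversion.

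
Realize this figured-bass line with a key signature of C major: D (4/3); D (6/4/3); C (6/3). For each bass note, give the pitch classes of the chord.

D, F, G, B | D, F, G, B | C, E, A

D (6/4/3): D, F, G, B.
D (6/4/3): D, F, G, B.
C (6/3): C, E, A.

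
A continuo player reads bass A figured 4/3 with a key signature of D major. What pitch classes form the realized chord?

The written figures 4/3 are shorthand for 6/4/3: the 6 is implied.
A third above A in this key is C#.
A fourth above A in this key is D.
A sixth above A in this key is F#.
Together with the bass A, this spells D major seventh in second inversion.

A, C#, D, F#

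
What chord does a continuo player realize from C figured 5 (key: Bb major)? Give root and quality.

C minor

The figures 5 indicate a triad in root position.
In root position the bass is the root, so the root is C.
The chord tones are C, Eb, G, giving C minor.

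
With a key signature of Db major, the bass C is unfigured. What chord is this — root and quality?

C diminished

An unfigured bass indicates a triad in root position.
In root position the bass is the root, so the root is C.
The chord tones are C, Eb, Gb, giving C diminished.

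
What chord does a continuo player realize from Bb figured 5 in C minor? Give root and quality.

The figures 5 indicate a triad in root position.
In root position the bass is the root, so the root is Bb.
The chord tones are Bb, D, F, giving Bb major.

Bb major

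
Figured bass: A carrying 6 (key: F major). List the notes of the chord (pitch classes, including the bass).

A, C, F

The written figures 6 are shorthand for 6/3: the 3 is implied.
A third above A in this key is C.
A sixth above A in this key is F.
Together with the bass A, this spells F major in first inversion.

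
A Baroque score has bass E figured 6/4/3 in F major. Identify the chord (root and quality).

A minor seventh

The figures 6/4/3 indicate a seventh chord in second inversion.
In second inversion the root lies a fourth above the bass: a fourth above E in F major is A.
The chord tones are E, G, A, C, giving A minor seventh.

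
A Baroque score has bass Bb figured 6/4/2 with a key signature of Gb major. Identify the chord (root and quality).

The figures 6/4/2 indicate a seventh chord in third inversion.
In third inversion the root lies a second above the bass: a second above Bb in Gb major is Cb.
The chord tones are Bb, Cb, Eb, Gb, giving Cb major seventh.

Cb major seventh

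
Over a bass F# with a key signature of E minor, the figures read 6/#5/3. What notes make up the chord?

F#, A, C#, D

A third above F# in this key is A.
A fifth above F# in this key is C, raised to C# by the sharp.
A sixth above F# in this key is D.
Together with the bass F#, this spells D major seventh in first inversion.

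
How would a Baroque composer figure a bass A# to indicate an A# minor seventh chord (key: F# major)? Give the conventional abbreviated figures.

A# is the root of A# minor seventh, so the chord is in root position.
A seventh chord in root position is figured 7/5/3, conventionally abbreviated 7.

7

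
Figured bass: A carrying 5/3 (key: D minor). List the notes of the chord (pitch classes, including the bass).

A, C, E

A third above A in this key is C.
A fifth above A in this key is E.
Together with the bass A, this spells A minor in root position.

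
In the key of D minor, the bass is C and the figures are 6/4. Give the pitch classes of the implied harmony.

C, F, A

A fourth above C in this key is F.
A sixth above C in this key is A.
Together with the bass C, this spells F major in second inversion.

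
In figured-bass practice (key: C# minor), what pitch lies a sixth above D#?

B

Counting 5 letter steps above D# lands on B; in C# minor, that letter is B.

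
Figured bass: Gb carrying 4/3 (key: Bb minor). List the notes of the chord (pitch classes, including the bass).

The written figures 4/3 are shorthand for 6/4/3: the 6 is implied.
A third above Gb in this key is Bb.
A fourth above Gb in this key is C.
A sixth above Gb in this key is Eb.
Together with the bass Gb, this spells C half-diminished seventh in second inversion.

Gb, Bb, C, Eb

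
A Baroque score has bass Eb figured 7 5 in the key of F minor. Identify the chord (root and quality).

The figures 7 5 indicate a seventh chord in root position.
In root position the bass is the root, so the root is Eb.
The chord tones are Eb, G, Bb, Db, giving Eb dominant seventh.

Eb dominant seventh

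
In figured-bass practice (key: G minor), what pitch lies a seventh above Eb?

D

Counting 6 letter steps above Eb lands on D; in G minor, that letter is D.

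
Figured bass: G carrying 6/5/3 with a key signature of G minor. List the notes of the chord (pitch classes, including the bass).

A third above G in this key is Bb.
A fifth above G in this key is D.
A sixth above G in this key is Eb.
Together with the bass G, this spells Eb major seventh in first inversion.

G, Bb, D, Eb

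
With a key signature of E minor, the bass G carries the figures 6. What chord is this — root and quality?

E minor

The figures 6 indicate a triad in first inversion.
In first inversion the root lies a sixth above the bass: a sixth above G in E minor is E.
The chord tones are G, B, E, giving E minor.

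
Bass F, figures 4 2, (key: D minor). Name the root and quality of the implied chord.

The figures 4 2 indicate a seventh chord in third inversion.
In third inversion the root lies a second above the bass: a second above F in D minor is G.
The chord tones are F, G, Bb, D, giving G minor seventh.

G minor seventh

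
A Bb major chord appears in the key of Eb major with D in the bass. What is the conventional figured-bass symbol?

6

D is the third of Bb major, so the chord is in first inversion.
A triad in first inversion is figured 6/3, conventionally abbreviated 6.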